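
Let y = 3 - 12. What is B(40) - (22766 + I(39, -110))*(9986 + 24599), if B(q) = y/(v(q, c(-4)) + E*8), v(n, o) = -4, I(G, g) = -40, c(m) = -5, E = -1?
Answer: -3143914837/4 ≈ -7.8598e+8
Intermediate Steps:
y = -9
B(q) = ¾ (B(q) = -9/(-4 - 1*8) = -9/(-4 - 8) = -9/(-12) = -9*(-1/12) = ¾)
B(40) - (22766 + I(39, -110))*(9986 + 24599) = ¾ - (22766 - 40)*(9986 + 24599) = ¾ - 22726*34585 = ¾ - 1*785978710 = ¾ - 785978710 = -3143914837/4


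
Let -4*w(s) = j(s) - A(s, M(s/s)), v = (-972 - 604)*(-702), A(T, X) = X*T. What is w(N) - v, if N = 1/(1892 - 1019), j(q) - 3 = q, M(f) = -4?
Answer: -965845952/873 ≈ -1.1064e+6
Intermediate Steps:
j(q) = 3 + q
N = 1/873 ≈ 0.0011455
A(T, X) = T*X
v = 1106352 (v = -1576*(-702) = 1106352)
w(s) = -¾ - 5*s/4 (w(s) = -((3 + s) - s*(-4))/4 = -((3 + s) - (-4)*s)/4 = -((3 + s) + 4*s)/4 = -(3 + 5*s)/4 = -¾ - 5*s/4)
w(N) - v = (-¾ - 5/4*1/873) - 1*1106352 = (-¾ - 5/3492) - 1106352 = -656/873 - 1106352 = -965845952/873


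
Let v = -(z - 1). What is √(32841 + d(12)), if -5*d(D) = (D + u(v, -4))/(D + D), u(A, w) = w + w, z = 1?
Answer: √29556870/30 ≈ 181.22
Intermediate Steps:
v = 0 (v = -(1 - 1) = -1*0 = 0)
u(A, w) = 2*w
d(D) = -(-8 + D)/(10*D) (d(D) = -(D + 2*(-4))/(5*(D + D)) = -(D - 8)/(5*(2*D)) = -(-8 + D)*1/(2*D)/5 = -(-8 + D)/(10*D))
√(32841 + d(12)) = √(32841 + (⅒)*(8 - 1*12)/12) = √(32841 + (⅒)*(1/12)*(8 - 12)) = √(32841 + (⅒)*(1/12)*(-4)) = √(32841 - 1/30) = √(985229/30) = √29556870/30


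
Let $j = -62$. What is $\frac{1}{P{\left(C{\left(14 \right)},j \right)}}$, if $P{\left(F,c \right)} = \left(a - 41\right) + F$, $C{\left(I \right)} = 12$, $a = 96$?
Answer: $\frac{1}{67} \approx 0.014925$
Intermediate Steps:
$P{\left(F,c \right)} = 55 + F$ ($P{\left(F,c \right)} = \left(96 - 41\right) + F = 55 + F$)
$\frac{1}{P{\left(C{\left(14 \right)},j \right)}} = \frac{1}{55 + 12} = \frac{1}{67}$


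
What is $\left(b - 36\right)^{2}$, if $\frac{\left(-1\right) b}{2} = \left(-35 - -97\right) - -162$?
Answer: $234256$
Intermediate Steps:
$b = -448$ ($b = - 2 \left(\left(-35 - -97\right) - -162\right) = - 2 \left(\left(-35 + 97\right) + 162\right) = - 2 \left(62 + 162\right) = \left(-2\right) 224 = -448$)
$\left(b - 36\right)^{2} = \left(-448 - 36\right)^{2} = \left(-484\right)^{2} = 234256$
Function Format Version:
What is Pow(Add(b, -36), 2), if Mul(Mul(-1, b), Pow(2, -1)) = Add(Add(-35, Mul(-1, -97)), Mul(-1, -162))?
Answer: 234256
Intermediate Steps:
b = -448 (b = Mul(-2, Add(Add(-35, Mul(-1, -97)), Mul(-1, -162))) = Mul(-2, Add(Add(-35, 97), 162)) = Mul(-2, Add(62, 162)) = Mul(-2, 224) = -448)
Pow(Add(b, -36), 2) = Pow(Add(-448, -36), 2) = Pow(-484, 2) = 234256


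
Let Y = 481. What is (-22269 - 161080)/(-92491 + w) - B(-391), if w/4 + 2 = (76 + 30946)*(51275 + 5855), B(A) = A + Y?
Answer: -638015128039/7089054941 ≈ -90.000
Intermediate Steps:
B(A) = 481 + A (B(A) = A + 481 = 481 + A)
w = 7089147432 (w = -8 + 4*((76 + 30946)*(51275 + 5855)) = -8 + 4*(31022*57130) = -8 + 4*1772286860 = -8 + 7089147440 = 7089147432)
(-22269 - 161080)/(-92491 + w) - B(-391) = (-22269 - 161080)/(-92491 + 7089147432) - (481 - 391) = -183349/7089054941 - 1*90 = -183349*1/7089054941 - 90 = -183349/7089054941 - 90 = -638015128039/7089054941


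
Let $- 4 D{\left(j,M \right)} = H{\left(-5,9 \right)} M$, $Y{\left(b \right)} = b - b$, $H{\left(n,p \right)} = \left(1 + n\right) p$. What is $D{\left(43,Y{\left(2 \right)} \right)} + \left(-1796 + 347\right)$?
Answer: $-1449$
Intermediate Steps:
$H{\left(n,p \right)} = p \left(1 + n\right)$
$Y{\left(b \right)} = 0$
$D{\left(j,M \right)} = 9 M$ ($D{\left(j,M \right)} = - \frac{9 \left(1 - 5\right) M}{4} = - \frac{9 \left(-4\right) M}{4} = - \frac{\left(-36\right) M}{4} = 9 M$)
$D{\left(43,Y{\left(2 \right)} \right)} + \left(-1796 + 347\right) = 9 \cdot 0 + \left(-1796 + 347\right) = 0 - 1449 = -1449$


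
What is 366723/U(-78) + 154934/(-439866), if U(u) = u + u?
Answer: -26888858137/11436516 ≈ -2351.1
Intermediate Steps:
U(u) = 2*u
366723/U(-78) + 154934/(-439866) = 366723/((2*(-78))) + 154934/(-439866) = 366723/(-156) + 154934*(-1/439866) = 366723*(-1/156) - 77467/219933 = -122241/52 - 77467/219933 = -26888858137/11436516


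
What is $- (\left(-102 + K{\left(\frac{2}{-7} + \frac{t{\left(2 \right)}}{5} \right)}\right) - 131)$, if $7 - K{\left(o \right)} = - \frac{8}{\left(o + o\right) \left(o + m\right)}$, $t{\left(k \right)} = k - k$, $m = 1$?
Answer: $\frac{1228}{5} \approx 245.6$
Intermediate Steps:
$t{\left(k \right)} = 0$
$K{\left(o \right)} = 7 + \frac{4}{o \left(1 + o\right)}$ ($K{\left(o \right)} = 7 - - \frac{8}{\left(o + o\right) \left(o + 1\right)} = 7 - - \frac{8}{2 o \left(1 + o\right)} = 7 - - 8 \frac{1}{2 o \left(1 + o\right)} = 7 - - \frac{4}{o \left(1 + o\right)} = 7 + \frac{4}{o \left(1 + o\right)}$)
$- (\left(-102 + K{\left(\frac{2}{-7} + \frac{t{\left(2 \right)}}{5} \right)}\right) - 131) = - (\left(-102 + \frac{4 + 7 \left(\frac{2}{-7} + \frac{0}{5}\right) + 7 \left(\frac{2}{-7} + \frac{0}{5}\right)^{2}}{\left(\frac{2}{-7} + \frac{0}{5}\right) \left(1 + \left(\frac{2}{-7} + \frac{0}{5}\right)\right)}\right) - 131) = - (\left(-102 + \frac{4 + 7 \left(2 \left(- \frac{1}{7}\right) + 0 \cdot \frac{1}{5}\right) + 7 \left(2 \left(- \frac{1}{7}\right) + 0 \cdot \frac{1}{5}\right)^{2}}{\left(2 \left(- \frac{1}{7}\right) + 0 \cdot \frac{1}{5}\right) \left(1 + \left(2 \left(- \frac{1}{7}\right) + 0 \cdot \frac{1}{5}\right)\right)}\right) - 131) = - (\left(-102 + \frac{4 + 7 \left(- \frac{2}{7} + 0\right) + 7 \left(- \frac{2}{7} + 0\right)^{2}}{\left(- \frac{2}{7} + 0\right) \left(1 + \left(- \frac{2}{7} + 0\right)\right)}\right) - 131) = - (\left(-102 + \frac{4 + 7 \left(- \frac{2}{7}\right) + 7 \left(- \frac{2}{7}\right)^{2}}{\left(- \frac{2}{7}\right) \left(1 - \frac{2}{7}\right)}\right) - 131) = - (\left(-102 - \frac{7 \left(4 - 2 + 7 \cdot \frac{4}{49}\right)}{2 \cdot \frac{5}{7}}\right) - 131) = - (\left(-102 - \frac{49 \left(4 - 2 + \frac{4}{7}\right)}{10}\right) - 131) = - (\left(-102 - \frac{49}{10} \cdot \frac{18}{7}\right) - 131) = - (\left(-102 - \frac{63}{5}\right) - 131) = - (- \frac{573}{5} - 131) = \left(-1\right) \left(- \frac{1228}{5}\right) = \frac{1228}{5}$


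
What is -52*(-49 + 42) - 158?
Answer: 206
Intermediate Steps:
-52*(-49 + 42) - 158 = -52*(-7) - 158 = 364 - 158 = 206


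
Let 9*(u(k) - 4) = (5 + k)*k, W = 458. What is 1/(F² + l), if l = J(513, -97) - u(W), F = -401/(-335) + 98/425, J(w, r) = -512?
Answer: -7297430625/175689418752041 ≈ -4.1536e-5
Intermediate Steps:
u(k) = 4 + k*(5 + k)/9 (u(k) = 4 + ((5 + k)*k)/9 = 4 + (k*(5 + k))/9 = 4 + k*(5 + k)/9)
F = 40651/28475 (F = -401*(-1/335) + 98*(1/425) = 401/335 + 98/425 = 40651/28475 ≈ 1.4276)
l = -216698/9 (l = -512 - (4 + (⅑)*458² + (5/9)*458) = -512 - (4 + (⅑)*209764 + 2290/9) = -512 - (4 + 209764/9 + 2290/9) = -512 - 1*212090/9 = -512 - 212090/9 = -216698/9 ≈ -24078.)
1/(F² + l) = 1/((40651/28475)² - 216698/9) = 1/(1652503801/810825625 - 216698/9) = 1/(-175689418752041/7297430625) = -7297430625/175689418752041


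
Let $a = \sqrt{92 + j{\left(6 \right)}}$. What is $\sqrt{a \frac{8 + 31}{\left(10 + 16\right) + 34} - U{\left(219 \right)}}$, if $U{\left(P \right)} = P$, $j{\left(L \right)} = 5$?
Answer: $\frac{\sqrt{-21900 + 65 \sqrt{97}}}{10} \approx 14.581 i$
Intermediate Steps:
$a = \sqrt{97}$ ($a = \sqrt{92 + 5} = \sqrt{97} \approx 9.8489$)
$\sqrt{a \frac{8 + 31}{\left(10 + 16\right) + 34} - U{\left(219 \right)}} = \sqrt{\sqrt{97} \frac{8 + 31}{\left(10 + 16\right) + 34} - 219} = \sqrt{\sqrt{97} \frac{39}{26 + 34} - 219} = \sqrt{\sqrt{97} \cdot \frac{39}{60} - 219} = \sqrt{\sqrt{97} \cdot 39 \cdot \frac{1}{60} - 219} = \sqrt{\sqrt{97} \cdot \frac{13}{20} - 219} = \sqrt{\frac{13 \sqrt{97}}{20} - 219} = \sqrt{-219 + \frac{13 \sqrt{97}}{20}}$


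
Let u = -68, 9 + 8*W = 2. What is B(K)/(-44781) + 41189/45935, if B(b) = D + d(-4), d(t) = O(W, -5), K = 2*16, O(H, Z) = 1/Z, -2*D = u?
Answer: 1842932006/2057015235 ≈ 0.89593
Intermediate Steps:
W = -7/8 (W = -9/8 + (1/8)*2 = -9/8 + 1/4 = -7/8 ≈ -0.87500)
D = 34 (D = -1/2*(-68) = 34)
K = 32
d(t) = -1/5 (d(t) = 1/(-5) = -1/5)
B(b) = 169/5 (B(b) = 34 - 1/5 = 169/5)
B(K)/(-44781) + 41189/45935 = (169/5)/(-44781) + 41189/45935 = (169/5)*(-1/44781) + 41189*(1/45935) = -169/223905 + 41189/45935 = 1842932006/2057015235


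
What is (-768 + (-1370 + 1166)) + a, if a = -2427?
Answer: -3399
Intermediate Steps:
(-768 + (-1370 + 1166)) + a = (-768 + (-1370 + 1166)) - 2427 = (-768 - 204) - 2427 = -972 - 2427 = -3399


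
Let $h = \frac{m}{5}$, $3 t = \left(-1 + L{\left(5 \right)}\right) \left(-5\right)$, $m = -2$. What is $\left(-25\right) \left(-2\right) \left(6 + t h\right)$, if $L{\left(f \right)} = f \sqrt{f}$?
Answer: $\frac{800}{3} + \frac{500 \sqrt{5}}{3} \approx 639.34$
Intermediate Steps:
$L{\left(f \right)} = f^{\frac{3}{2}}$
$t = \frac{5}{3} - \frac{25 \sqrt{5}}{3}$ ($t = \frac{\left(-1 + 5^{\frac{3}{2}}\right) \left(-5\right)}{3} = \frac{\left(-1 + 5 \sqrt{5}\right) \left(-5\right)}{3} = \frac{5 - 25 \sqrt{5}}{3} = \frac{5}{3} - \frac{25 \sqrt{5}}{3} \approx -16.967$)
$h = - \frac{2}{5} \approx -0.4$
$\left(-25\right) \left(-2\right) \left(6 + t h\right) = \left(-25\right) \left(-2\right) \left(6 + \left(\frac{5}{3} - \frac{25 \sqrt{5}}{3}\right) \left(- \frac{2}{5}\right)\right) = 50 \left(6 - \left(\frac{2}{3} - \frac{10 \sqrt{5}}{3}\right)\right) = 50 \left(\frac{16}{3} + \frac{10 \sqrt{5}}{3}\right) = \frac{800}{3} + \frac{500 \sqrt{5}}{3}$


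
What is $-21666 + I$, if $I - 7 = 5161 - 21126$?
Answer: $-37624$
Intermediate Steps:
$I = -15958$ ($I = 7 + \left(5161 - 21126\right) = 7 - 15965 = -15958$)
$-21666 + I = -21666 - 15958 = -37624$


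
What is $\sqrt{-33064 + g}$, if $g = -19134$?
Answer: $i \sqrt{52198} \approx 228.47 i$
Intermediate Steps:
$\sqrt{-33064 + g} = \sqrt{-33064 - 19134} = \sqrt{-52198} = i \sqrt{52198}$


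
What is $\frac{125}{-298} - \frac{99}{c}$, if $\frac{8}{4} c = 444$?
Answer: $- \frac{4771}{5513} \approx -0.86541$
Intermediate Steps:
$c = 222$ ($c = \frac{1}{2} \cdot 444 = 222$)
$\frac{125}{-298} - \frac{99}{c} = \frac{125}{-298} - \frac{99}{222} = 125 \left(- \frac{1}{298}\right) - \frac{33}{74} = - \frac{125}{298} - \frac{33}{74} = - \frac{4771}{5513}$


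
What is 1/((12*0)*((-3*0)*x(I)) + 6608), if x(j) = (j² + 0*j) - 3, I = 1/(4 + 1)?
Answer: 1/6608 ≈ 0.00015133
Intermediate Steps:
I = ⅕ (I = 1/5 = ⅕ ≈ 0.20000)
x(j) = -3 + j² (x(j) = (j² + 0) - 3 = j² - 3 = -3 + j²)
1/((12*0)*((-3*0)*x(I)) + 6608) = 1/((12*0)*((-3*0)*(-3 + (⅕)²)) + 6608) = 1/(0*(0*(-3 + 1/25)) + 6608) = 1/(0*(0*(-74/25)) + 6608) = 1/(0*0 + 6608) = 1/(0 + 6608) = 1/6608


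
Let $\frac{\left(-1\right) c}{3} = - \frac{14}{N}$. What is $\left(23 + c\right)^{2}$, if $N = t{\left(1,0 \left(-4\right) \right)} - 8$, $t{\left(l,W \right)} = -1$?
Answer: $\frac{3025}{9} \approx 336.11$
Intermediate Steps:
$N = -9$ ($N = -1 - 8 = -9$)
$c = - \frac{14}{3}$ ($c = - 3 \left(- \frac{14}{-9}\right) = - 3 \left(\left(-14\right) \left(- \frac{1}{9}\right)\right) = \left(-3\right) \frac{14}{9} = - \frac{14}{3} \approx -4.6667$)
$\left(23 + c\right)^{2} = \left(23 - \frac{14}{3}\right)^{2} = \left(\frac{55}{3}\right)^{2} = \frac{3025}{9}$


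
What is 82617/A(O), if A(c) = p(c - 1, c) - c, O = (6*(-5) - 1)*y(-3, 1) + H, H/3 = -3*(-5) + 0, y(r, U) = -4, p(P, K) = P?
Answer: -82617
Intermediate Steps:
H = 45 (H = 3*(-3*(-5) + 0) = 3*(15 + 0) = 3*15 = 45)
O = 169 (O = (6*(-5) - 1)*(-4) + 45 = (-30 - 1)*(-4) + 45 = -31*(-4) + 45 = 124 + 45 = 169)
A(c) = -1 (A(c) = (c - 1) - c = (-1 + c) - c = -1)
82617/A(O) = 82617/(-1) = 82617*(-1) = -82617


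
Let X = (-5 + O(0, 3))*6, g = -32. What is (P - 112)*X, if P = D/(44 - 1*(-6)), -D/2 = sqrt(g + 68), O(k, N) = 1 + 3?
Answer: 16836/25 ≈ 673.44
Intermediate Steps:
O(k, N) = 4
X = -6 (X = (-5 + 4)*6 = -1*6 = -6)
D = -12 (D = -2*sqrt(-32 + 68) = -2*sqrt(36) = -2*6 = -12)
P = -6/25 (P = -12/(44 - 1*(-6)) = -12/(44 + 6) = -12/50 = -12*1/50 = -6/25 ≈ -0.24000)
(P - 112)*X = (-6/25 - 112)*(-6) = -2806/25*(-6) = 16836/25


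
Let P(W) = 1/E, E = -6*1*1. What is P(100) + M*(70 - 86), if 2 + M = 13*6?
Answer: -7297/6 ≈ -1216.2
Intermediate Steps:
M = 76 (M = -2 + 13*6 = -2 + 78 = 76)
E = -6 (E = -6*1 = -6)
P(W) = -1/6 (P(W) = 1/(-6) = -1/6)
P(100) + M*(70 - 86) = -1/6 + 76*(70 - 86) = -1/6 + 76*(-16) = -1/6 - 1216 = -7297/6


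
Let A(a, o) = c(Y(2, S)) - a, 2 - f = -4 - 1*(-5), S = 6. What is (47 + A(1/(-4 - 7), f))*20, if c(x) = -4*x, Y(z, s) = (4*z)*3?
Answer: -10760/11 ≈ -978.18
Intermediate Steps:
Y(z, s) = 12*z
f = 1 (f = 2 - (-4 - 1*(-5)) = 2 - (-4 + 5) = 2 - 1*1 = 2 - 1 = 1)
A(a, o) = -96 - a (A(a, o) = -48*2 - a = -4*24 - a = -96 - a)
(47 + A(1/(-4 - 7), f))*20 = (47 + (-96 - 1/(-4 - 7)))*20 = (47 + (-96 - 1/(-11)))*20 = (47 + (-96 - 1*(-1/11)))*20 = (47 + (-96 + 1/11))*20 = (47 - 1055/11)*20 = -538/11*20 = -10760/11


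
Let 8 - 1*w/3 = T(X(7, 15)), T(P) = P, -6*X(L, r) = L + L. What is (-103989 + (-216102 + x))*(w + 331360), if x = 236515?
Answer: -27696334216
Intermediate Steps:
X(L, r) = -L/3 (X(L, r) = -(L + L)/6 = -L/3)
w = 31 (w = 24 - (-1)*7 = 24 - 3*(-7/3) = 24 + 7 = 31)
(-103989 + (-216102 + x))*(w + 331360) = (-103989 + (-216102 + 236515))*(31 + 331360) = (-103989 + 20413)*331391 = -83576*331391 = -27696334216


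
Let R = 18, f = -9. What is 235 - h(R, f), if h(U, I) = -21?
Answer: 256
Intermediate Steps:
235 - h(R, f) = 235 - 1*(-21) = 235 + 21 = 256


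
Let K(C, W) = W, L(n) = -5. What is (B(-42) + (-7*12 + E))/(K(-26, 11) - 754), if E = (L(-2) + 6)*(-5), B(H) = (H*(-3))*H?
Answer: 5381/743 ≈ 7.2423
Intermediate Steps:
B(H) = -3*H² (B(H) = (-3*H)*H = -3*H²)
E = -5 (E = (-5 + 6)*(-5) = 1*(-5) = -5)
(B(-42) + (-7*12 + E))/(K(-26, 11) - 754) = (-3*(-42)² + (-7*12 - 5))/(11 - 754) = (-3*1764 + (-84 - 5))/(-743) = (-5292 - 89)*(-1/743) = -5381*(-1/743) = 5381/743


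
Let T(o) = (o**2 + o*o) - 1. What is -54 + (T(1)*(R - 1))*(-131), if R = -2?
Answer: 339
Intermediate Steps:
T(o) = -1 + 2*o**2 (T(o) = (o**2 + o**2) - 1 = 2*o**2 - 1 = -1 + 2*o**2)
-54 + (T(1)*(R - 1))*(-131) = -54 + ((-1 + 2*1**2)*(-2 - 1))*(-131) = -54 + ((-1 + 2*1)*(-3))*(-131) = -54 + ((-1 + 2)*(-3))*(-131) = -54 + (1*(-3))*(-131) = -54 - 3*(-131) = -54 + 393 = 339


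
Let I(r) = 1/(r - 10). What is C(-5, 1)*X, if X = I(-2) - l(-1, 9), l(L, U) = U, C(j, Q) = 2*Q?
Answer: -109/6 ≈ -18.167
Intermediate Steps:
I(r) = 1/(-10 + r)
X = -109/12 (X = 1/(-10 - 2) - 1*9 = 1/(-12) - 9 = -1/12 - 9 = -109/12 ≈ -9.0833)
C(-5, 1)*X = (2*1)*(-109/12) = 2*(-109/12) = -109/6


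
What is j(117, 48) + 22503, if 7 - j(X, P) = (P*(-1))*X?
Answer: 28126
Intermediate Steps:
j(X, P) = 7 + P*X (j(X, P) = 7 - P*(-1)*X = 7 - (-P)*X = 7 - (-1)*P*X = 7 + P*X)
j(117, 48) + 22503 = (7 + 48*117) + 22503 = (7 + 5616) + 22503 = 5623 + 22503 = 28126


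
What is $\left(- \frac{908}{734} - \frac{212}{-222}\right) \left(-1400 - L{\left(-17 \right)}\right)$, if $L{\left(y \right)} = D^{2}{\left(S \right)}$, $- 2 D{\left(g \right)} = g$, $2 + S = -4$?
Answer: $\frac{16192228}{40737} \approx 397.48$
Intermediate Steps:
$S = -6$ ($S = -2 - 4 = -6$)
$D{\left(g \right)} = - \frac{g}{2}$
$L{\left(y \right)} = 9$ ($L{\left(y \right)} = \left(\left(- \frac{1}{2}\right) \left(-6\right)\right)^{2} = 3^{2} = 9$)
$\left(- \frac{908}{734} - \frac{212}{-222}\right) \left(-1400 - L{\left(-17 \right)}\right) = \left(- \frac{908}{734} - \frac{212}{-222}\right) \left(-1400 - 9\right) = \left(\left(-908\right) \frac{1}{734} - - \frac{106}{111}\right) \left(-1400 - 9\right) = \left(- \frac{454}{367} + \frac{106}{111}\right) \left(-1409\right) = \left(- \frac{11492}{40737}\right) \left(-1409\right) = \frac{16192228}{40737}$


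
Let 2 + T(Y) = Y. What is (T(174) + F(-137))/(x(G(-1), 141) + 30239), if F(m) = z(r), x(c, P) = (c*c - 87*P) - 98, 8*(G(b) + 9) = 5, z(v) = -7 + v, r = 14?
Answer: 11456/1148425 ≈ 0.0099754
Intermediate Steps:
G(b) = -67/8 (G(b) = -9 + (⅛)*5 = -9 + 5/8 = -67/8)
T(Y) = -2 + Y
x(c, P) = -98 + c² - 87*P (x(c, P) = (c² - 87*P) - 98 = -98 + c² - 87*P)
F(m) = 7 (F(m) = -7 + 14 = 7)
(T(174) + F(-137))/(x(G(-1), 141) + 30239) = ((-2 + 174) + 7)/((-98 + (-67/8)² - 87*141) + 30239) = (172 + 7)/((-98 + 4489/64 - 12267) + 30239) = 179/(-786871/64 + 30239) = 179/(1148425/64) = 179*(64/1148425) = 11456/1148425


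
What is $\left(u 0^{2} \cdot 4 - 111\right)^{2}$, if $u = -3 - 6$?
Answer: $12321$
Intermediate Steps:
$u = -9$ ($u = -3 - 6 = -9$)
$\left(u 0^{2} \cdot 4 - 111\right)^{2} = \left(- 9 \cdot 0^{2} \cdot 4 - 111\right)^{2} = \left(\left(-9\right) 0 \cdot 4 - 111\right)^{2} = \left(0 \cdot 4 - 111\right)^{2} = \left(0 - 111\right)^{2} = \left(-111\right)^{2} = 12321$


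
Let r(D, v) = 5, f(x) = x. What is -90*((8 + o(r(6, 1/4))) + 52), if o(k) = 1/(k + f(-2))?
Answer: -5430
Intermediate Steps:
o(k) = 1/(-2 + k) (o(k) = 1/(k - 2) = 1/(-2 + k))
-90*((8 + o(r(6, 1/4))) + 52) = -90*((8 + 1/(-2 + 5)) + 52) = -90*((8 + 1/3) + 52) = -90*((8 + ⅓) + 52) = -90*(25/3 + 52) = -90*181/3 = -5430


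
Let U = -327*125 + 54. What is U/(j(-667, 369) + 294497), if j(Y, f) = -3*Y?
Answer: -40821/296498 ≈ -0.13768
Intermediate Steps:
U = -40821 (U = -40875 + 54 = -40821)
U/(j(-667, 369) + 294497) = -40821/(-3*(-667) + 294497) = -40821/(2001 + 294497) = -40821/296498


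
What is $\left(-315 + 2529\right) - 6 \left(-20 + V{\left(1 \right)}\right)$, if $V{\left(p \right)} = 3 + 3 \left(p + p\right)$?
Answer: $2280$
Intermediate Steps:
$V{\left(p \right)} = 3 + 6 p$ ($V{\left(p \right)} = 3 + 3 \cdot 2 p = 3 + 6 p$)
$\left(-315 + 2529\right) - 6 \left(-20 + V{\left(1 \right)}\right) = \left(-315 + 2529\right) - 6 \left(-20 + \left(3 + 6 \cdot 1\right)\right) = 2214 - 6 \left(-20 + \left(3 + 6\right)\right) = 2214 - 6 \left(-20 + 9\right) = 2214 - -66 = 2214 + 66 = 2280$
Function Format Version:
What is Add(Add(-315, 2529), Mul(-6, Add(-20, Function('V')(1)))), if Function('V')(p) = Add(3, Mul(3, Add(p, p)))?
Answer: 2280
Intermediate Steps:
Function('V')(p) = Add(3, Mul(6, p)) (Function('V')(p) = Add(3, Mul(3, Mul(2, p))) = Add(3, Mul(6, p)))
Add(Add(-315, 2529), Mul(-6, Add(-20, Function('V')(1)))) = Add(Add(-315, 2529), Mul(-6, Add(-20, Add(3, Mul(6, 1))))) = Add(2214, Mul(-6, Add(-20, Add(3, 6)))) = Add(2214, Mul(-6, Add(-20, 9))) = Add(2214, Mul(-6, -11)) = Add(2214, 66) = 2280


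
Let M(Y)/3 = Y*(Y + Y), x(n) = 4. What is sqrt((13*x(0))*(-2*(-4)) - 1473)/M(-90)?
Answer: I*sqrt(1057)/48600 ≈ 0.00066896*I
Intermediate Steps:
M(Y) = 6*Y**2 (M(Y) = 3*(Y*(Y + Y)) = 3*(Y*(2*Y)) = 3*(2*Y**2) = 6*Y**2)
sqrt((13*x(0))*(-2*(-4)) - 1473)/M(-90) = sqrt((13*4)*(-2*(-4)) - 1473)/((6*(-90)**2)) = sqrt(52*8 - 1473)/((6*8100)) = sqrt(416 - 1473)/48600 = sqrt(-1057)*(1/48600) = (I*sqrt(1057))*(1/48600) = I*sqrt(1057)/48600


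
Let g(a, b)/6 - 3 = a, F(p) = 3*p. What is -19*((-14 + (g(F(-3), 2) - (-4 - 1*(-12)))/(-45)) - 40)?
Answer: 45334/45 ≈ 1007.4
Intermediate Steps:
g(a, b) = 18 + 6*a
-19*((-14 + (g(F(-3), 2) - (-4 - 1*(-12)))/(-45)) - 40) = -19*((-14 + ((18 + 6*(3*(-3))) - (-4 - 1*(-12)))/(-45)) - 40) = -19*((-14 + ((18 + 6*(-9)) - (-4 + 12))*(-1/45)) - 40) = -19*((-14 + ((18 - 54) - 1*8)*(-1/45)) - 40) = -19*((-14 + (-36 - 8)*(-1/45)) - 40) = -19*((-14 - 44*(-1/45)) - 40) = -19*((-14 + 44/45) - 40) = -19*(-586/45 - 40) = -19*(-2386/45) = 45334/45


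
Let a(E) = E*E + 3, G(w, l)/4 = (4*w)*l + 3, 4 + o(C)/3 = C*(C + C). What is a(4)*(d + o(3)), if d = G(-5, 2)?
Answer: -2014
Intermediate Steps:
o(C) = -12 + 6*C² (o(C) = -12 + 3*(C*(C + C)) = -12 + 3*(C*(2*C)) = -12 + 3*(2*C²) = -12 + 6*C²)
G(w, l) = 12 + 16*l*w (G(w, l) = 4*((4*w)*l + 3) = 4*(4*l*w + 3) = 4*(3 + 4*l*w) = 12 + 16*l*w)
d = -148 (d = 12 + 16*2*(-5) = 12 - 160 = -148)
a(E) = 3 + E² (a(E) = E² + 3 = 3 + E²)
a(4)*(d + o(3)) = (3 + 4²)*(-148 + (-12 + 6*3²)) = (3 + 16)*(-148 + (-12 + 6*9)) = 19*(-148 + (-12 + 54)) = 19*(-148 + 42) = 19*(-106) = -2014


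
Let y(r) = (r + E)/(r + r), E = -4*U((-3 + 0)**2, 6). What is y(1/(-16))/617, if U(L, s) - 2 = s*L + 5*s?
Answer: 5505/1234 ≈ 4.4611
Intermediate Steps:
U(L, s) = 2 + 5*s + L*s (U(L, s) = 2 + (s*L + 5*s) = 2 + (L*s + 5*s) = 2 + (5*s + L*s) = 2 + 5*s + L*s)
E = -344 (E = -4*(2 + 5*6 + (-3 + 0)**2*6) = -4*(2 + 30 + (-3)**2*6) = -4*(2 + 30 + 9*6) = -4*(2 + 30 + 54) = -4*86 = -344)
y(r) = (-344 + r)/(2*r) (y(r) = (r - 344)/(r + r) = (-344 + r)/((2*r)) = (-344 + r)*(1/(2*r)) = (-344 + r)/(2*r))
y(1/(-16))/617 = ((-344 + 1/(-16))/(2*(1/(-16))))/617 = ((-344 - 1/16)/(2*(-1/16)))*(1/617) = ((1/2)*(-16)*(-5505/16))*(1/617) = (5505/2)*(1/617) = 5505/1234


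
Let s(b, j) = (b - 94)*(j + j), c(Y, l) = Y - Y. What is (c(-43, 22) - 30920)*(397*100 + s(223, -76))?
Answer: -621244640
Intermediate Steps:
c(Y, l) = 0
s(b, j) = 2*j*(-94 + b) (s(b, j) = (-94 + b)*(2*j) = 2*j*(-94 + b))
(c(-43, 22) - 30920)*(397*100 + s(223, -76)) = (0 - 30920)*(397*100 + 2*(-76)*(-94 + 223)) = -30920*(39700 + 2*(-76)*129) = -30920*(39700 - 19608) = -30920*20092 = -621244640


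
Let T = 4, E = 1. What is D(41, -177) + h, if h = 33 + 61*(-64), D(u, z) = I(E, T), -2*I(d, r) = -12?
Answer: -3865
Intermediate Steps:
I(d, r) = 6 (I(d, r) = -½*(-12) = 6)
D(u, z) = 6
h = -3871 (h = 33 - 3904 = -3871)
D(41, -177) + h = 6 - 3871 = -3865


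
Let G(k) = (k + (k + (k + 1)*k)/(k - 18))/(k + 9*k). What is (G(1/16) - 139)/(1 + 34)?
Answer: -199338/50225 ≈ -3.9689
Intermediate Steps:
G(k) = (k + (k + k*(1 + k))/(-18 + k))/(10*k) (G(k) = (k + (k + (1 + k)*k)/(-18 + k))/((10*k)) = (k + (k + k*(1 + k))/(-18 + k))*(1/(10*k)) = (k + (k + k*(1 + k))/(-18 + k))/(10*k))
(G(1/16) - 139)/(1 + 34) = ((-8 + 1/16)/(5*(-18 + 1/16)) - 139)/(1 + 34) = ((-8 + 1/16)/(5*(-18 + 1/16)) - 139)/35 = ((⅕)*(-127/16)/(-287/16) - 139)*(1/35) = ((⅕)*(-16/287)*(-127/16) - 139)*(1/35) = (127/1435 - 139)*(1/35) = -199338/1435*1/35 = -199338/50225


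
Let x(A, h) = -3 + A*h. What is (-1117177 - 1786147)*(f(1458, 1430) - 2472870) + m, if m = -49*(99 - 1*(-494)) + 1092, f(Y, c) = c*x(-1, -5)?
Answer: 7171239285275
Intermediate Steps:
f(Y, c) = 2*c (f(Y, c) = c*(-3 - 1*(-5)) = c*(-3 + 5) = c*2 = 2*c)
m = -27965 (m = -49*(99 + 494) + 1092 = -49*593 + 1092 = -29057 + 1092 = -27965)
(-1117177 - 1786147)*(f(1458, 1430) - 2472870) + m = (-1117177 - 1786147)*(2*1430 - 2472870) - 27965 = -2903324*(2860 - 2472870) - 27965 = -2903324*(-2470010) - 27965 = 7171239313240 - 27965 = 7171239285275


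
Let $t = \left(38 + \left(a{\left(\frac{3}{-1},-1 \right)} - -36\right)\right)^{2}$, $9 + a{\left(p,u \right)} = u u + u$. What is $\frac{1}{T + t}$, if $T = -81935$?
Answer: $- \frac{1}{77710} \approx -1.2868 \cdot 10^{-5}$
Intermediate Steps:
$a{\left(p,u \right)} = -9 + u + u^{2}$ ($a{\left(p,u \right)} = -9 + \left(u u + u\right) = -9 + \left(u^{2} + u\right) = -9 + \left(u + u^{2}\right) = -9 + u + u^{2}$)
$t = 4225$ ($t = \left(38 - -27\right)^{2} = \left(38 + \left(\left(-9 - 1 + 1\right) + 36\right)\right)^{2} = \left(38 + \left(-9 + 36\right)\right)^{2} = \left(38 + 27\right)^{2} = 65^{2} = 4225$)
$\frac{1}{T + t} = \frac{1}{-81935 + 4225} = \frac{1}{-77710} = - \frac{1}{77710}$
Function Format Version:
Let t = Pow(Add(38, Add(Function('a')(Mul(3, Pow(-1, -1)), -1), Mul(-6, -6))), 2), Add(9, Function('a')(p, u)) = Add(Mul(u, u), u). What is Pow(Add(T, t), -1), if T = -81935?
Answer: Rational(-1, 77710) ≈ -1.2868e-5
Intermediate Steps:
Function('a')(p, u) = Add(-9, u, Pow(u, 2)) (Function('a')(p, u) = Add(-9, Add(Mul(u, u), u)) = Add(-9, Add(Pow(u, 2), u)) = Add(-9, Add(u, Pow(u, 2))) = Add(-9, u, Pow(u, 2)))
t = 4225 (t = Pow(Add(38, Add(Add(-9, -1, Pow(-1, 2)), Mul(-6, -6))), 2) = Pow(Add(38, Add(Add(-9, -1, 1), 36)), 2) = Pow(Add(38, Add(-9, 36)), 2) = Pow(Add(38, 27), 2) = Pow(65, 2) = 4225)
Pow(Add(T, t), -1) = Pow(Add(-81935, 4225), -1) = Pow(-77710, -1) = Rational(-1, 77710)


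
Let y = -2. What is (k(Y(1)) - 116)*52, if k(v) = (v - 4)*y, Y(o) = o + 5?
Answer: -6240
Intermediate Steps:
Y(o) = 5 + o
k(v) = 8 - 2*v (k(v) = (v - 4)*(-2) = (-4 + v)*(-2) = 8 - 2*v)
(k(Y(1)) - 116)*52 = ((8 - 2*(5 + 1)) - 116)*52 = ((8 - 2*6) - 116)*52 = ((8 - 12) - 116)*52 = (-4 - 116)*52 = -120*52 = -6240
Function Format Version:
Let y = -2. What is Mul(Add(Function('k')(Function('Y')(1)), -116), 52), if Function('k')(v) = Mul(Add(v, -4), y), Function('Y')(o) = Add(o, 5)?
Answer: -6240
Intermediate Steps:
Function('Y')(o) = Add(5, o)
Function('k')(v) = Add(8, Mul(-2, v)) (Function('k')(v) = Mul(Add(v, -4), -2) = Mul(Add(-4, v), -2) = Add(8, Mul(-2, v)))
Mul(Add(Function('k')(Function('Y')(1)), -116), 52) = Mul(Add(Add(8, Mul(-2, Add(5, 1))), -116), 52) = Mul(Add(Add(8, Mul(-2, 6)), -116), 52) = Mul(Add(Add(8, -12), -116), 52) = Mul(Add(-4, -116), 52) = Mul(-120, 52) = -6240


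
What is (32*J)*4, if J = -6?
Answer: -768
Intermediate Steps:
(32*J)*4 = (32*(-6))*4 = -192*4 = -768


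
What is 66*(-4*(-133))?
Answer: 35112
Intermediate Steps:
66*(-4*(-133)) = 66*532 = 35112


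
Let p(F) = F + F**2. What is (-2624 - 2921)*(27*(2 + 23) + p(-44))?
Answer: -14234015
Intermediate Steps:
(-2624 - 2921)*(27*(2 + 23) + p(-44)) = (-2624 - 2921)*(27*(2 + 23) - 44*(1 - 44)) = -5545*(27*25 - 44*(-43)) = -5545*(675 + 1892) = -5545*2567 = -14234015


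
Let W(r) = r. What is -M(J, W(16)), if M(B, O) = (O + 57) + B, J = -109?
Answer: 36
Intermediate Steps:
M(B, O) = 57 + B + O (M(B, O) = (57 + O) + B = 57 + B + O)
-M(J, W(16)) = -(57 - 109 + 16) = -1*(-36) = 36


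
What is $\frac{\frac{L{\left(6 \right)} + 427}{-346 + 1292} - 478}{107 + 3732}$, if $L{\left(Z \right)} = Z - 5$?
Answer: $- \frac{225880}{1815847} \approx -0.12439$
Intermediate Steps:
$L{\left(Z \right)} = -5 + Z$
$\frac{\frac{L{\left(6 \right)} + 427}{-346 + 1292} - 478}{107 + 3732} = \frac{\frac{\left(-5 + 6\right) + 427}{-346 + 1292} - 478}{107 + 3732} = \frac{\frac{1 + 427}{946} - 478}{3839} = \left(428 \cdot \frac{1}{946} - 478\right) \frac{1}{3839} = \left(\frac{214}{473} - 478\right) \frac{1}{3839} = \left(- \frac{225880}{473}\right) \frac{1}{3839} = - \frac{225880}{1815847}$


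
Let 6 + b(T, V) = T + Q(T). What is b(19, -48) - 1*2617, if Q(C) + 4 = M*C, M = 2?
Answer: -2570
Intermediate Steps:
Q(C) = -4 + 2*C
b(T, V) = -10 + 3*T (b(T, V) = -6 + (T + (-4 + 2*T)) = -6 + (-4 + 3*T) = -10 + 3*T)
b(19, -48) - 1*2617 = (-10 + 3*19) - 1*2617 = (-10 + 57) - 2617 = 47 - 2617 = -2570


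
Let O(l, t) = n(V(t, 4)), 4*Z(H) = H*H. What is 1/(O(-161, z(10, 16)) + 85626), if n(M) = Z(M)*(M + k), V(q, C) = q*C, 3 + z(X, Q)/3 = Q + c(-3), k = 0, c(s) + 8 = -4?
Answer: 1/86058 ≈ 1.1620e-5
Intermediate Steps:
c(s) = -12 (c(s) = -8 - 4 = -12)
Z(H) = H²/4 (Z(H) = (H*H)/4 = H²/4)
z(X, Q) = -45 + 3*Q (z(X, Q) = -9 + 3*(Q - 12) = -9 + 3*(-12 + Q) = -9 + (-36 + 3*Q) = -45 + 3*Q)
V(q, C) = C*q
n(M) = M³/4 (n(M) = (M²/4)*(M + 0) = (M²/4)*M = M³/4)
O(l, t) = 16*t³ (O(l, t) = (4*t)³/4 = (64*t³)/4 = 16*t³)
1/(O(-161, z(10, 16)) + 85626) = 1/(16*(-45 + 3*16)³ + 85626) = 1/(16*(-45 + 48)³ + 85626) = 1/(16*3³ + 85626) = 1/(16*27 + 85626) = 1/(432 + 85626) = 1/86058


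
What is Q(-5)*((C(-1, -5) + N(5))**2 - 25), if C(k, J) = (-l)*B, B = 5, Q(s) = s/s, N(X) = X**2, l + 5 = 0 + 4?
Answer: 875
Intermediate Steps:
l = -1 (l = -5 + (0 + 4) = -5 + 4 = -1)
Q(s) = 1
C(k, J) = 5 (C(k, J) = -1*(-1)*5 = 1*5 = 5)
Q(-5)*((C(-1, -5) + N(5))**2 - 25) = 1*((5 + 5**2)**2 - 25) = 1*((5 + 25)**2 - 25) = 1*(30**2 - 25) = 1*(900 - 25) = 1*875 = 875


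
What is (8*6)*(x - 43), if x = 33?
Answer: -480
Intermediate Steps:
(8*6)*(x - 43) = (8*6)*(33 - 43) = 48*(-10) = -480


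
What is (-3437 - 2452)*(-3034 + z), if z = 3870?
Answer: -4923204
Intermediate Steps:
(-3437 - 2452)*(-3034 + z) = (-3437 - 2452)*(-3034 + 3870) = -5889*836 = -4923204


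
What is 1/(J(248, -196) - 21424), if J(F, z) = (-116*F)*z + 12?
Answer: 1/5617116 ≈ 1.7803e-7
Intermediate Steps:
J(F, z) = 12 - 116*F*z (J(F, z) = -116*F*z + 12 = 12 - 116*F*z)
1/(J(248, -196) - 21424) = 1/((12 - 116*248*(-196)) - 21424) = 1/((12 + 5638528) - 21424) = 1/(5638540 - 21424) = 1/5617116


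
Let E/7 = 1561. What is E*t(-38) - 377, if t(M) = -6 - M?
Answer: 349287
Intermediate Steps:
E = 10927 (E = 7*1561 = 10927)
E*t(-38) - 377 = 10927*(-6 - 1*(-38)) - 377 = 10927*(-6 + 38) - 377 = 10927*32 - 377 = 349664 - 377 = 349287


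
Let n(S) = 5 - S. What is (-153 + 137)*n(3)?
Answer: -32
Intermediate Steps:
(-153 + 137)*n(3) = (-153 + 137)*(5 - 1*3) = -16*(5 - 3) = -16*2 = -32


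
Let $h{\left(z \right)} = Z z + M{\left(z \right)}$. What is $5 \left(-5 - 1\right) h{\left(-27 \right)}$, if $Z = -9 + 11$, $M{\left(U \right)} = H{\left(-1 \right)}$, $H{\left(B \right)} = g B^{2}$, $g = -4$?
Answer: $1740$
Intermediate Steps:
$H{\left(B \right)} = - 4 B^{2}$
$M{\left(U \right)} = -4$ ($M{\left(U \right)} = - 4 \left(-1\right)^{2} = \left(-4\right) 1 = -4$)
$Z = 2$
$h{\left(z \right)} = -4 + 2 z$ ($h{\left(z \right)} = 2 z - 4 = -4 + 2 z$)
$5 \left(-5 - 1\right) h{\left(-27 \right)} = 5 \left(-5 - 1\right) \left(-4 + 2 \left(-27\right)\right) = 5 \left(-6\right) \left(-4 - 54\right) = \left(-30\right) \left(-58\right) = 1740$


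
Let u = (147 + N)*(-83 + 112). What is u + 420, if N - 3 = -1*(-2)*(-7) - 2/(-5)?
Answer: 21878/5 ≈ 4375.6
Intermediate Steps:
N = -53/5 (N = 3 + (-1*(-2)*(-7) - 2/(-5)) = 3 + (2*(-7) - 2*(-⅕)) = 3 + (-14 + ⅖) = 3 - 68/5 = -53/5 ≈ -10.600)
u = 19778/5 (u = (147 - 53/5)*(-83 + 112) = (682/5)*29 = 19778/5 ≈ 3955.6)
u + 420 = 19778/5 + 420 = 21878/5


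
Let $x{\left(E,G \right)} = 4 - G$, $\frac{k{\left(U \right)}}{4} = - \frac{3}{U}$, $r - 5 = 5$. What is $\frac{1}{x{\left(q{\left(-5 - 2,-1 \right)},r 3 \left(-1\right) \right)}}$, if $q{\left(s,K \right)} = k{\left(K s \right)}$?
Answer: $\frac{1}{34} \approx 0.029412$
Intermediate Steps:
$r = 10$ ($r = 5 + 5 = 10$)
$k{\left(U \right)} = - \frac{12}{U}$ ($k{\left(U \right)} = 4 \left(- \frac{3}{U}\right) = - \frac{12}{U}$)
$q{\left(s,K \right)} = - \frac{12}{K s}$
$\frac{1}{x{\left(q{\left(-5 - 2,-1 \right)},r 3 \left(-1\right) \right)}} = \frac{1}{4 - 10 \cdot 3 \left(-1\right)} = \frac{1}{4 - 30 \left(-1\right)} = \frac{1}{4 - -30} = \frac{1}{4 + 30} = \frac{1}{34}$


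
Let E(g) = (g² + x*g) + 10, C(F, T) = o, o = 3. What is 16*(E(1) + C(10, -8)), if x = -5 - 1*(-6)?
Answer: 240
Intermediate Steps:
x = 1 (x = -5 + 6 = 1)
C(F, T) = 3
E(g) = 10 + g + g² (E(g) = (g² + 1*g) + 10 = (g² + g) + 10 = (g + g²) + 10 = 10 + g + g²)
16*(E(1) + C(10, -8)) = 16*((10 + 1 + 1²) + 3) = 16*((10 + 1 + 1) + 3) = 16*(12 + 3) = 16*15 = 240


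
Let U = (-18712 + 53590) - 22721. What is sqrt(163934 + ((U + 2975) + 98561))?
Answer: sqrt(277627) ≈ 526.90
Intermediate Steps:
U = 12157 (U = 34878 - 22721 = 12157)
sqrt(163934 + ((U + 2975) + 98561)) = sqrt(163934 + ((12157 + 2975) + 98561)) = sqrt(163934 + (15132 + 98561)) = sqrt(163934 + 113693) = sqrt(277627)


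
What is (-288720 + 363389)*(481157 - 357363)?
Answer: 9243574186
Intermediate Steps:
(-288720 + 363389)*(481157 - 357363) = 74669*123794 = 9243574186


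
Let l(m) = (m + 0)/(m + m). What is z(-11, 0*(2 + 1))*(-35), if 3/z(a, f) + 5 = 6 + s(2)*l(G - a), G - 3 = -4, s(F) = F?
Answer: -105/2 ≈ -52.500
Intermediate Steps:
G = -1 (G = 3 - 4 = -1)
l(m) = ½ (l(m) = m/((2*m)) = m*(1/(2*m)) = ½)
z(a, f) = 3/2 (z(a, f) = 3/(-5 + (6 + 2*(½))) = 3/(-5 + (6 + 1)) = 3/(-5 + 7) = 3/2)
z(-11, 0*(2 + 1))*(-35) = (3/2)*(-35) = -105/2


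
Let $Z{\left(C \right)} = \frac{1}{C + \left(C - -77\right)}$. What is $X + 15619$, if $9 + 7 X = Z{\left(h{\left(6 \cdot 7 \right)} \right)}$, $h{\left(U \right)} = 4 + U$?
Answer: $\frac{18475757}{1183} \approx 15618.0$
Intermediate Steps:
$Z{\left(C \right)} = \frac{1}{77 + 2 C}$ ($Z{\left(C \right)} = \frac{1}{C + \left(C + 77\right)} = \frac{1}{C + \left(77 + C\right)} = \frac{1}{77 + 2 C}$)
$X = - \frac{1520}{1183}$ ($X = - \frac{9}{7} + \frac{1}{7 \left(77 + 2 \left(4 + 6 \cdot 7\right)\right)} = - \frac{9}{7} + \frac{1}{7 \left(77 + 2 \left(4 + 42\right)\right)} = - \frac{9}{7} + \frac{1}{7 \left(77 + 2 \cdot 46\right)} = - \frac{9}{7} + \frac{1}{7 \left(77 + 92\right)} = - \frac{9}{7} + \frac{1}{7 \cdot 169} = - \frac{9}{7} + \frac{1}{7} \cdot \frac{1}{169} = - \frac{9}{7} + \frac{1}{1183} = - \frac{1520}{1183} \approx -1.2849$)
$X + 15619 = - \frac{1520}{1183} + 15619 = \frac{18475757}{1183}$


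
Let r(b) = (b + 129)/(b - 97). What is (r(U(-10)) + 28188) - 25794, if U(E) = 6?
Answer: 217719/91 ≈ 2392.5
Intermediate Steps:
r(b) = (129 + b)/(-97 + b)
(r(U(-10)) + 28188) - 25794 = ((129 + 6)/(-97 + 6) + 28188) - 25794 = (135/(-91) + 28188) - 25794 = (-1/91*135 + 28188) - 25794 = (-135/91 + 28188) - 25794 = 2564973/91 - 25794 = 217719/91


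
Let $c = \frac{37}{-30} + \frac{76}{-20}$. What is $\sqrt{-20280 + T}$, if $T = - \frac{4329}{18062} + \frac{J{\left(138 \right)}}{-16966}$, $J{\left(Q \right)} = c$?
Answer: $\frac{7 i \sqrt{2186201182410656020995}}{2298299190} \approx 142.41 i$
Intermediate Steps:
$c = - \frac{151}{30}$ ($c = 37 \left(- \frac{1}{30}\right) + 76 \left(- \frac{1}{20}\right) = - \frac{37}{30} - \frac{19}{5} = - \frac{151}{30} \approx -5.0333$)
$J{\left(Q \right)} = - \frac{151}{30}$
$T = - \frac{1100323529}{4596598380}$ ($T = - \frac{4329}{18062} - \frac{151}{30 \left(-16966\right)} = \left(-4329\right) \frac{1}{18062} - - \frac{151}{508980} = - \frac{4329}{18062} + \frac{151}{508980} = - \frac{1100323529}{4596598380} \approx -0.23938$)
$\sqrt{-20280 + T} = \sqrt{-20280 - \frac{1100323529}{4596598380}} = \sqrt{- \frac{93220115469929}{4596598380}} = \frac{7 i \sqrt{2186201182410656020995}}{2298299190}$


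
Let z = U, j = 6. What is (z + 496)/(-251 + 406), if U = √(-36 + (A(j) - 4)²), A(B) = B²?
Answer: 16/5 + 2*√247/155 ≈ 3.4028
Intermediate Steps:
U = 2*√247 (U = √(-36 + (6² - 4)²) = √(-36 + (36 - 4)²) = √(-36 + 32²) = √(-36 + 1024) = √988 = 2*√247 ≈ 31.432)
z = 2*√247 ≈ 31.432
(z + 496)/(-251 + 406) = (2*√247 + 496)/(-251 + 406) = (496 + 2*√247)/155 = (496 + 2*√247)*(1/155) = 16/5 + 2*√247/155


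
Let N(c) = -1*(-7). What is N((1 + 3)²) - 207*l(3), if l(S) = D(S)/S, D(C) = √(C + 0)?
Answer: 7 - 69*√3 ≈ -112.51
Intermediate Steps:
D(C) = √C
l(S) = S^(-½) (l(S) = √S/S = S^(-½))
N(c) = 7
N((1 + 3)²) - 207*l(3) = 7 - 207/√3 = 7 - 207*√3/3 = 7 - 69*√3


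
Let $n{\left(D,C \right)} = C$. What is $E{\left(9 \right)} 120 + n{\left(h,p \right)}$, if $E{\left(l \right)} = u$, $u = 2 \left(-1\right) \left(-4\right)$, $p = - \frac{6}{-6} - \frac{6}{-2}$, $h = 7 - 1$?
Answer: $964$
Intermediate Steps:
$h = 6$ ($h = 7 - 1 = 6$)
$p = 4$ ($p = \left(-6\right) \left(- \frac{1}{6}\right) - -3 = 1 + 3 = 4$)
$u = 8$ ($u = \left(-2\right) \left(-4\right) = 8$)
$E{\left(l \right)} = 8$
$E{\left(9 \right)} 120 + n{\left(h,p \right)} = 8 \cdot 120 + 4 = 960 + 4 = 964$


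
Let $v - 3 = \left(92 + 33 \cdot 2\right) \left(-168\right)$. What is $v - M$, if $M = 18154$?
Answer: $-44695$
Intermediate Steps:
$v = -26541$ ($v = 3 + \left(92 + 33 \cdot 2\right) \left(-168\right) = 3 + \left(92 + 66\right) \left(-168\right) = 3 + 158 \left(-168\right) = 3 - 26544 = -26541$)
$v - M = -26541 - 18154 = -44695$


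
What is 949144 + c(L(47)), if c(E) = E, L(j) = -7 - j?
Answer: 949090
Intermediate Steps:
949144 + c(L(47)) = 949144 + (-7 - 1*47) = 949144 + (-7 - 47) = 949144 - 54 = 949090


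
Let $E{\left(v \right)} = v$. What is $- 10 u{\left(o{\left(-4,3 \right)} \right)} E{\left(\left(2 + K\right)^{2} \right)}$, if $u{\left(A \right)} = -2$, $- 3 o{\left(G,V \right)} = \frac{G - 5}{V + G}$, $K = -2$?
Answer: $0$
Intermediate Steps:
$o{\left(G,V \right)} = - \frac{-5 + G}{3 \left(G + V\right)}$ ($o{\left(G,V \right)} = - \frac{\left(G - 5\right) \frac{1}{V + G}}{3} = - \frac{\left(-5 + G\right) \frac{1}{G + V}}{3} = - \frac{\frac{1}{G + V} \left(-5 + G\right)}{3} = - \frac{-5 + G}{3 \left(G + V\right)}$)
$- 10 u{\left(o{\left(-4,3 \right)} \right)} E{\left(\left(2 + K\right)^{2} \right)} = \left(-10\right) \left(-2\right) \left(2 - 2\right)^{2} = 20 \cdot 0^{2} = 20 \cdot 0 = 0$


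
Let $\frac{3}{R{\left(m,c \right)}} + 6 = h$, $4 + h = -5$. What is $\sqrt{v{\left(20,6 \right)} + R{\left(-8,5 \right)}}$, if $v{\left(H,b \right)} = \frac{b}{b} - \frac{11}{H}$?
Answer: $\frac{1}{2} \approx 0.5$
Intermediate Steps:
$v{\left(H,b \right)} = 1 - \frac{11}{H}$
$h = -9$ ($h = -4 - 5 = -9$)
$R{\left(m,c \right)} = - \frac{1}{5}$ ($R{\left(m,c \right)} = \frac{3}{-6 - 9} = \frac{3}{-15} = 3 \left(- \frac{1}{15}\right) = - \frac{1}{5}$)
$\sqrt{v{\left(20,6 \right)} + R{\left(-8,5 \right)}} = \sqrt{\frac{-11 + 20}{20} - \frac{1}{5}} = \sqrt{\frac{1}{20} \cdot 9 - \frac{1}{5}} = \sqrt{\frac{9}{20} - \frac{1}{5}} = \sqrt{\frac{1}{4}} = \frac{1}{2}$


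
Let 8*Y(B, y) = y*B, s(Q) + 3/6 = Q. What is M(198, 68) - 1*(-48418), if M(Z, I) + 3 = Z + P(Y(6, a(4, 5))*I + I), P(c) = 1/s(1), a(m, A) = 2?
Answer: 48615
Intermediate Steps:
s(Q) = -½ + Q
Y(B, y) = B*y/8 (Y(B, y) = (y*B)/8 = (B*y)/8 = B*y/8)
P(c) = 2 (P(c) = 1/(-½ + 1) = 1/(½) = 2)
M(Z, I) = -1 + Z (M(Z, I) = -3 + (Z + 2) = -3 + (2 + Z) = -1 + Z)
M(198, 68) - 1*(-48418) = (-1 + 198) - 1*(-48418) = 197 + 48418 = 48615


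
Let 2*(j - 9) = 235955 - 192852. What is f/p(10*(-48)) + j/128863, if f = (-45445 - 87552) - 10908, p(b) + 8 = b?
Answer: 18554551539/62885144 ≈ 295.05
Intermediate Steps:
p(b) = -8 + b
j = 43121/2 (j = 9 + (235955 - 192852)/2 = 9 + (½)*43103 = 9 + 43103/2 = 43121/2 ≈ 21561.)
f = -143905 (f = -132997 - 10908 = -143905)
f/p(10*(-48)) + j/128863 = -143905/(-8 + 10*(-48)) + (43121/2)/128863 = -143905/(-8 - 480) + (43121/2)*(1/128863) = -143905/(-488) + 43121/257726 = -143905*(-1/488) + 43121/257726 = 143905/488 + 43121/257726 = 18554551539/62885144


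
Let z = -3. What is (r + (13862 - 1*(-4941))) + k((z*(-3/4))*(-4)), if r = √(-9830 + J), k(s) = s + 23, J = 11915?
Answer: 18817 + √2085 ≈ 18863.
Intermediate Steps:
k(s) = 23 + s
r = √2085 (r = √(-9830 + 11915) = √2085 ≈ 45.662)
(r + (13862 - 1*(-4941))) + k((z*(-3/4))*(-4)) = (√2085 + (13862 - 1*(-4941))) + (23 - (-9)/4*(-4)) = (√2085 + (13862 + 4941)) + (23 - (-9)/4*(-4)) = (√2085 + 18803) + (23 - 3*(-¾)*(-4)) = (18803 + √2085) + (23 + (9/4)*(-4)) = (18803 + √2085) + (23 - 9) = (18803 + √2085) + 14 = 18817 + √2085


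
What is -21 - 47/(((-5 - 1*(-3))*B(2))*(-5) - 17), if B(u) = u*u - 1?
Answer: -320/13 ≈ -24.615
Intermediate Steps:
B(u) = -1 + u² (B(u) = u² - 1 = -1 + u²)
-21 - 47/(((-5 - 1*(-3))*B(2))*(-5) - 17) = -21 - 47/(((-5 - 1*(-3))*(-1 + 2²))*(-5) - 17) = -21 - 47/(((-5 + 3)*(-1 + 4))*(-5) - 17) = -21 - 47/(-2*3*(-5) - 17) = -21 - 47/(-6*(-5) - 17) = -21 - 47/(30 - 17) = -21 - 47/13 = -320/13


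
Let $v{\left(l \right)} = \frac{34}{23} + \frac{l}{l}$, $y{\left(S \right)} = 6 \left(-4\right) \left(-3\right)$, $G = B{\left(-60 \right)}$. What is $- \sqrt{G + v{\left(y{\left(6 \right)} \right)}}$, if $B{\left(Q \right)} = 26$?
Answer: $- \frac{\sqrt{15065}}{23} \approx -5.3365$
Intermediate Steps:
$G = 26$
$y{\left(S \right)} = 72$ ($y{\left(S \right)} = \left(-24\right) \left(-3\right) = 72$)
$v{\left(l \right)} = \frac{57}{23}$ ($v{\left(l \right)} = 34 \cdot \frac{1}{23} + 1 = \frac{34}{23} + 1 = \frac{57}{23}$)
$- \sqrt{G + v{\left(y{\left(6 \right)} \right)}} = - \sqrt{26 + \frac{57}{23}} = - \sqrt{\frac{655}{23}} = - \frac{\sqrt{15065}}{23}$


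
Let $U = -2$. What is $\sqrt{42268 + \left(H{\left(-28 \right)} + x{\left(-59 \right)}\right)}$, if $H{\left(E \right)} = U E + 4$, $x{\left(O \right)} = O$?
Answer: $\sqrt{42269} \approx 205.59$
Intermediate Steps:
$H{\left(E \right)} = 4 - 2 E$ ($H{\left(E \right)} = - 2 E + 4 = 4 - 2 E$)
$\sqrt{42268 + \left(H{\left(-28 \right)} + x{\left(-59 \right)}\right)} = \sqrt{42268 + \left(\left(4 - -56\right) - 59\right)} = \sqrt{42268 + \left(\left(4 + 56\right) - 59\right)} = \sqrt{42268 + \left(60 - 59\right)} = \sqrt{42268 + 1} = \sqrt{42269}$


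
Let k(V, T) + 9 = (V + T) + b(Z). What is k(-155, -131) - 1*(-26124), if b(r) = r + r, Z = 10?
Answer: 25849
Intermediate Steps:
b(r) = 2*r
k(V, T) = 11 + T + V (k(V, T) = -9 + ((V + T) + 2*10) = -9 + ((T + V) + 20) = -9 + (20 + T + V) = 11 + T + V)
k(-155, -131) - 1*(-26124) = (11 - 131 - 155) - 1*(-26124) = -275 + 26124 = 25849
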